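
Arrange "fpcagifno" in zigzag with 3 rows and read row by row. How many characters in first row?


Zigzag "fpcagifno" into 3 rows:
Placing characters:
  'f' => row 0
  'p' => row 1
  'c' => row 2
  'a' => row 1
  'g' => row 0
  'i' => row 1
  'f' => row 2
  'n' => row 1
  'o' => row 0
Rows:
  Row 0: "fgo"
  Row 1: "pain"
  Row 2: "cf"
First row length: 3

3


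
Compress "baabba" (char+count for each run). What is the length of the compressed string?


Input: baabba
Runs:
  'b' x 1 => "b1"
  'a' x 2 => "a2"
  'b' x 2 => "b2"
  'a' x 1 => "a1"
Compressed: "b1a2b2a1"
Compressed length: 8

8


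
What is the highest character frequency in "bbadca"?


Input: bbadca
Character counts:
  'a': 2
  'b': 2
  'c': 1
  'd': 1
Maximum frequency: 2

2


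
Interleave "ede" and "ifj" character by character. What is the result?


Interleaving "ede" and "ifj":
  Position 0: 'e' from first, 'i' from second => "ei"
  Position 1: 'd' from first, 'f' from second => "df"
  Position 2: 'e' from first, 'j' from second => "ej"
Result: eidfej

eidfej


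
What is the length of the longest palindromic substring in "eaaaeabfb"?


Input: "eaaaeabfb"
Checking substrings for palindromes:
  [0:5] "eaaae" (len 5) => palindrome
  [1:4] "aaa" (len 3) => palindrome
  [3:6] "aea" (len 3) => palindrome
  [6:9] "bfb" (len 3) => palindrome
  [1:3] "aa" (len 2) => palindrome
  [2:4] "aa" (len 2) => palindrome
Longest palindromic substring: "eaaae" with length 5

5


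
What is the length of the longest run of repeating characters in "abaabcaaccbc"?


Input: "abaabcaaccbc"
Scanning for longest run:
  Position 1 ('b'): new char, reset run to 1
  Position 2 ('a'): new char, reset run to 1
  Position 3 ('a'): continues run of 'a', length=2
  Position 4 ('b'): new char, reset run to 1
  Position 5 ('c'): new char, reset run to 1
  Position 6 ('a'): new char, reset run to 1
  Position 7 ('a'): continues run of 'a', length=2
  Position 8 ('c'): new char, reset run to 1
  Position 9 ('c'): continues run of 'c', length=2
  Position 10 ('b'): new char, reset run to 1
  Position 11 ('c'): new char, reset run to 1
Longest run: 'a' with length 2

2


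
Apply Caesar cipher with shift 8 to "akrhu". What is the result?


Caesar cipher: shift "akrhu" by 8
  'a' (pos 0) + 8 = pos 8 = 'i'
  'k' (pos 10) + 8 = pos 18 = 's'
  'r' (pos 17) + 8 = pos 25 = 'z'
  'h' (pos 7) + 8 = pos 15 = 'p'
  'u' (pos 20) + 8 = pos 2 = 'c'
Result: iszpc

iszpc


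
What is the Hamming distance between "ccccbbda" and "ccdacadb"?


Comparing "ccccbbda" and "ccdacadb" position by position:
  Position 0: 'c' vs 'c' => same
  Position 1: 'c' vs 'c' => same
  Position 2: 'c' vs 'd' => differ
  Position 3: 'c' vs 'a' => differ
  Position 4: 'b' vs 'c' => differ
  Position 5: 'b' vs 'a' => differ
  Position 6: 'd' vs 'd' => same
  Position 7: 'a' vs 'b' => differ
Total differences (Hamming distance): 5

5


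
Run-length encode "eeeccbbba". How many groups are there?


Input: eeeccbbba
Scanning for consecutive runs:
  Group 1: 'e' x 3 (positions 0-2)
  Group 2: 'c' x 2 (positions 3-4)
  Group 3: 'b' x 3 (positions 5-7)
  Group 4: 'a' x 1 (positions 8-8)
Total groups: 4

4


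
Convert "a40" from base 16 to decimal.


Input: "a40" in base 16
Positional expansion:
  Digit 'a' (value 10) x 16^2 = 2560
  Digit '4' (value 4) x 16^1 = 64
  Digit '0' (value 0) x 16^0 = 0
Sum = 2624

2624


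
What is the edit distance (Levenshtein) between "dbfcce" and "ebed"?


Computing edit distance: "dbfcce" -> "ebed"
DP table:
           e    b    e    d
      0    1    2    3    4
  d   1    1    2    3    3
  b   2    2    1    2    3
  f   3    3    2    2    3
  c   4    4    3    3    3
  c   5    5    4    4    4
  e   6    5    5    4    5
Edit distance = dp[6][4] = 5

5


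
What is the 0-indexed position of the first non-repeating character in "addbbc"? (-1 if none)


Input: addbbc
Character frequencies:
  'a': 1
  'b': 2
  'c': 1
  'd': 2
Scanning left to right for freq == 1:
  Position 0 ('a'): unique! => answer = 0

0


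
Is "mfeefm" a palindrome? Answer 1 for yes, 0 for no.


Input: mfeefm
Reversed: mfeefm
  Compare pos 0 ('m') with pos 5 ('m'): match
  Compare pos 1 ('f') with pos 4 ('f'): match
  Compare pos 2 ('e') with pos 3 ('e'): match
Result: palindrome

1


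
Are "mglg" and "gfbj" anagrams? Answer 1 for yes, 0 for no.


Strings: "mglg", "gfbj"
Sorted first:  gglm
Sorted second: bfgj
Differ at position 0: 'g' vs 'b' => not anagrams

0


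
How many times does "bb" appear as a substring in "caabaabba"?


Searching for "bb" in "caabaabba"
Scanning each position:
  Position 0: "ca" => no
  Position 1: "aa" => no
  Position 2: "ab" => no
  Position 3: "ba" => no
  Position 4: "aa" => no
  Position 5: "ab" => no
  Position 6: "bb" => MATCH
  Position 7: "ba" => no
Total occurrences: 1

1


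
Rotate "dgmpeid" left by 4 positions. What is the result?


Input: "dgmpeid", rotate left by 4
First 4 characters: "dgmp"
Remaining characters: "eid"
Concatenate remaining + first: "eid" + "dgmp" = "eiddgmp"

eiddgmp


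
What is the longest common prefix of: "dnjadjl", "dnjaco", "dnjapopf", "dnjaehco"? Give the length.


Words: dnjadjl, dnjaco, dnjapopf, dnjaehco
  Position 0: all 'd' => match
  Position 1: all 'n' => match
  Position 2: all 'j' => match
  Position 3: all 'a' => match
  Position 4: ('d', 'c', 'p', 'e') => mismatch, stop
LCP = "dnja" (length 4)

4


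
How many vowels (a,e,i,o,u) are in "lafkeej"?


Input: lafkeej
Checking each character:
  'l' at position 0: consonant
  'a' at position 1: vowel (running total: 1)
  'f' at position 2: consonant
  'k' at position 3: consonant
  'e' at position 4: vowel (running total: 2)
  'e' at position 5: vowel (running total: 3)
  'j' at position 6: consonant
Total vowels: 3

3


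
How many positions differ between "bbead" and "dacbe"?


Comparing "bbead" and "dacbe" position by position:
  Position 0: 'b' vs 'd' => DIFFER
  Position 1: 'b' vs 'a' => DIFFER
  Position 2: 'e' vs 'c' => DIFFER
  Position 3: 'a' vs 'b' => DIFFER
  Position 4: 'd' vs 'e' => DIFFER
Positions that differ: 5

5


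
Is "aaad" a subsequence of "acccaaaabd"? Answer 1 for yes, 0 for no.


Check if "aaad" is a subsequence of "acccaaaabd"
Greedy scan:
  Position 0 ('a'): matches sub[0] = 'a'
  Position 1 ('c'): no match needed
  Position 2 ('c'): no match needed
  Position 3 ('c'): no match needed
  Position 4 ('a'): matches sub[1] = 'a'
  Position 5 ('a'): matches sub[2] = 'a'
  Position 6 ('a'): no match needed
  Position 7 ('a'): no match needed
  Position 8 ('b'): no match needed
  Position 9 ('d'): matches sub[3] = 'd'
All 4 characters matched => is a subsequence

1


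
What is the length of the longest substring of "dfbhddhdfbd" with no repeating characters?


Input: "dfbhddhdfbd"
Sliding window (track last position of each char):
  Position 0 ('d'): window [0,0] length 1 -- new best
  Position 1 ('f'): window [0,1] length 2 -- new best
  Position 2 ('b'): window [0,2] length 3 -- new best
  Position 3 ('h'): window [0,3] length 4 -- new best
  Position 4 ('d'): repeat (last at 0), move window start to 1
  Position 4 ('d'): window [1,4] length 4
  Position 5 ('d'): repeat (last at 4), move window start to 5
  Position 5 ('d'): window [5,5] length 1
  Position 6 ('h'): window [5,6] length 2
  Position 7 ('d'): repeat (last at 5), move window start to 6
  Position 7 ('d'): window [6,7] length 2
  Position 8 ('f'): window [6,8] length 3
  Position 9 ('b'): window [6,9] length 4
  Position 10 ('d'): repeat (last at 7), move window start to 8
  Position 10 ('d'): window [8,10] length 3
Longest substring with no repeats: "dfbh" with length 4

4


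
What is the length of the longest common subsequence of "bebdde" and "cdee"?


LCS of "bebdde" and "cdee"
DP table:
           c    d    e    e
      0    0    0    0    0
  b   0    0    0    0    0
  e   0    0    0    1    1
  b   0    0    0    1    1
  d   0    0    1    1    1
  d   0    0    1    1    1
  e   0    0    1    2    2
LCS length = dp[6][4] = 2

2


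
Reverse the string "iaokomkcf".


Input: iaokomkcf
Reading characters right to left:
  Position 8: 'f'
  Position 7: 'c'
  Position 6: 'k'
  Position 5: 'm'
  Position 4: 'o'
  Position 3: 'k'
  Position 2: 'o'
  Position 1: 'a'
  Position 0: 'i'
Reversed: fckmokoai

fckmokoai


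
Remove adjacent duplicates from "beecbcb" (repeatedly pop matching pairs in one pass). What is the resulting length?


Input: beecbcb
Stack-based adjacent duplicate removal:
  Read 'b': push. Stack: b
  Read 'e': push. Stack: be
  Read 'e': matches stack top 'e' => pop. Stack: b
  Read 'c': push. Stack: bc
  Read 'b': push. Stack: bcb
  Read 'c': push. Stack: bcbc
  Read 'b': push. Stack: bcbcb
Final stack: "bcbcb" (length 5)

5


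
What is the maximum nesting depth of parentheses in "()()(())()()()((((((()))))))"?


Input: "()()(())()()()((((((()))))))"
Tracking depth:
  Position 0 '(': depth becomes 1
  Position 1 ')': depth becomes 0
  Position 2 '(': depth becomes 1
  Position 3 ')': depth becomes 0
  Position 4 '(': depth becomes 1
  Position 5 '(': depth becomes 2
  Position 6 ')': depth becomes 1
  Position 7 ')': depth becomes 0
  Position 8 '(': depth becomes 1
  Position 9 ')': depth becomes 0
  Position 10 '(': depth becomes 1
  Position 11 ')': depth becomes 0
  Position 12 '(': depth becomes 1
  Position 13 ')': depth becomes 0
  Position 14 '(': depth becomes 1
  Position 15 '(': depth becomes 2
  Position 16 '(': depth becomes 3
  Position 17 '(': depth becomes 4
  Position 18 '(': depth becomes 5
  Position 19 '(': depth becomes 6
  Position 20 '(': depth becomes 7
  Position 21 ')': depth becomes 6
  Position 22 ')': depth becomes 5
  Position 23 ')': depth becomes 4
  Position 24 ')': depth becomes 3
  Position 25 ')': depth becomes 2
  Position 26 ')': depth becomes 1
  Position 27 ')': depth becomes 0
Maximum depth reached: 7

7


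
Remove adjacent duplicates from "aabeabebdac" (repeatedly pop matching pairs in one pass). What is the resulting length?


Input: aabeabebdac
Stack-based adjacent duplicate removal:
  Read 'a': push. Stack: a
  Read 'a': matches stack top 'a' => pop. Stack: (empty)
  Read 'b': push. Stack: b
  Read 'e': push. Stack: be
  Read 'a': push. Stack: bea
  Read 'b': push. Stack: beab
  Read 'e': push. Stack: beabe
  Read 'b': push. Stack: beabeb
  Read 'd': push. Stack: beabebd
  Read 'a': push. Stack: beabebda
  Read 'c': push. Stack: beabebdac
Final stack: "beabebdac" (length 9)

9


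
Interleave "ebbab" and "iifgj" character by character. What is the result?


Interleaving "ebbab" and "iifgj":
  Position 0: 'e' from first, 'i' from second => "ei"
  Position 1: 'b' from first, 'i' from second => "bi"
  Position 2: 'b' from first, 'f' from second => "bf"
  Position 3: 'a' from first, 'g' from second => "ag"
  Position 4: 'b' from first, 'j' from second => "bj"
Result: eibibfagbj

eibibfagbj


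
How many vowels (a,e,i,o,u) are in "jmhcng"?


Input: jmhcng
Checking each character:
  'j' at position 0: consonant
  'm' at position 1: consonant
  'h' at position 2: consonant
  'c' at position 3: consonant
  'n' at position 4: consonant
  'g' at position 5: consonant
Total vowels: 0

0


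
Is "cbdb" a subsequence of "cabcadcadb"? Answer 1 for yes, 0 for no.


Check if "cbdb" is a subsequence of "cabcadcadb"
Greedy scan:
  Position 0 ('c'): matches sub[0] = 'c'
  Position 1 ('a'): no match needed
  Position 2 ('b'): matches sub[1] = 'b'
  Position 3 ('c'): no match needed
  Position 4 ('a'): no match needed
  Position 5 ('d'): matches sub[2] = 'd'
  Position 6 ('c'): no match needed
  Position 7 ('a'): no match needed
  Position 8 ('d'): no match needed
  Position 9 ('b'): matches sub[3] = 'b'
All 4 characters matched => is a subsequence

1


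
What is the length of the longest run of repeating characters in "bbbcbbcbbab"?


Input: "bbbcbbcbbab"
Scanning for longest run:
  Position 1 ('b'): continues run of 'b', length=2
  Position 2 ('b'): continues run of 'b', length=3
  Position 3 ('c'): new char, reset run to 1
  Position 4 ('b'): new char, reset run to 1
  Position 5 ('b'): continues run of 'b', length=2
  Position 6 ('c'): new char, reset run to 1
  Position 7 ('b'): new char, reset run to 1
  Position 8 ('b'): continues run of 'b', length=2
  Position 9 ('a'): new char, reset run to 1
  Position 10 ('b'): new char, reset run to 1
Longest run: 'b' with length 3

3


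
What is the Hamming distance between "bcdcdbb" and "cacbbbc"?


Comparing "bcdcdbb" and "cacbbbc" position by position:
  Position 0: 'b' vs 'c' => differ
  Position 1: 'c' vs 'a' => differ
  Position 2: 'd' vs 'c' => differ
  Position 3: 'c' vs 'b' => differ
  Position 4: 'd' vs 'b' => differ
  Position 5: 'b' vs 'b' => same
  Position 6: 'b' vs 'c' => differ
Total differences (Hamming distance): 6

6


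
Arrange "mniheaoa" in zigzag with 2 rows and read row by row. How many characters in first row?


Zigzag "mniheaoa" into 2 rows:
Placing characters:
  'm' => row 0
  'n' => row 1
  'i' => row 0
  'h' => row 1
  'e' => row 0
  'a' => row 1
  'o' => row 0
  'a' => row 1
Rows:
  Row 0: "mieo"
  Row 1: "nhaa"
First row length: 4

4


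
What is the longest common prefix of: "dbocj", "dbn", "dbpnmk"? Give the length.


Words: dbocj, dbn, dbpnmk
  Position 0: all 'd' => match
  Position 1: all 'b' => match
  Position 2: ('o', 'n', 'p') => mismatch, stop
LCP = "db" (length 2)

2


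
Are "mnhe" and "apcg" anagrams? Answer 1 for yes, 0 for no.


Strings: "mnhe", "apcg"
Sorted first:  ehmn
Sorted second: acgp
Differ at position 0: 'e' vs 'a' => not anagrams

0


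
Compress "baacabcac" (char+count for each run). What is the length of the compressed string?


Input: baacabcac
Runs:
  'b' x 1 => "b1"
  'a' x 2 => "a2"
  'c' x 1 => "c1"
  'a' x 1 => "a1"
  'b' x 1 => "b1"
  'c' x 1 => "c1"
  'a' x 1 => "a1"
  'c' x 1 => "c1"
Compressed: "b1a2c1a1b1c1a1c1"
Compressed length: 16

16


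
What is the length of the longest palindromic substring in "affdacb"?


Input: "affdacb"
Checking substrings for palindromes:
  [1:3] "ff" (len 2) => palindrome
Longest palindromic substring: "ff" with length 2

2


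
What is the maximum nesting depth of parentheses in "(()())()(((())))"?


Input: "(()())()(((())))"
Tracking depth:
  Position 0 '(': depth becomes 1
  Position 1 '(': depth becomes 2
  Position 2 ')': depth becomes 1
  Position 3 '(': depth becomes 2
  Position 4 ')': depth becomes 1
  Position 5 ')': depth becomes 0
  Position 6 '(': depth becomes 1
  Position 7 ')': depth becomes 0
  Position 8 '(': depth becomes 1
  Position 9 '(': depth becomes 2
  Position 10 '(': depth becomes 3
  Position 11 '(': depth becomes 4
  Position 12 ')': depth becomes 3
  Position 13 ')': depth becomes 2
  Position 14 ')': depth becomes 1
  Position 15 ')': depth becomes 0
Maximum depth reached: 4

4


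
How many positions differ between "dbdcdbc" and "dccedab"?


Comparing "dbdcdbc" and "dccedab" position by position:
  Position 0: 'd' vs 'd' => same
  Position 1: 'b' vs 'c' => DIFFER
  Position 2: 'd' vs 'c' => DIFFER
  Position 3: 'c' vs 'e' => DIFFER
  Position 4: 'd' vs 'd' => same
  Position 5: 'b' vs 'a' => DIFFER
  Position 6: 'c' vs 'b' => DIFFER
Positions that differ: 5

5


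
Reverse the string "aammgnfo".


Input: aammgnfo
Reading characters right to left:
  Position 7: 'o'
  Position 6: 'f'
  Position 5: 'n'
  Position 4: 'g'
  Position 3: 'm'
  Position 2: 'm'
  Position 1: 'a'
  Position 0: 'a'
Reversed: ofngmmaa

ofngmmaa


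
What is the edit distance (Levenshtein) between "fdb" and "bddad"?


Computing edit distance: "fdb" -> "bddad"
DP table:
           b    d    d    a    d
      0    1    2    3    4    5
  f   1    1    2    3    4    5
  d   2    2    1    2    3    4
  b   3    2    2    2    3    4
Edit distance = dp[3][5] = 4

4


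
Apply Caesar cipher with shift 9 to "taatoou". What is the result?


Caesar cipher: shift "taatoou" by 9
  't' (pos 19) + 9 = pos 2 = 'c'
  'a' (pos 0) + 9 = pos 9 = 'j'
  'a' (pos 0) + 9 = pos 9 = 'j'
  't' (pos 19) + 9 = pos 2 = 'c'
  'o' (pos 14) + 9 = pos 23 = 'x'
  'o' (pos 14) + 9 = pos 23 = 'x'
  'u' (pos 20) + 9 = pos 3 = 'd'
Result: cjjcxxd

cjjcxxd


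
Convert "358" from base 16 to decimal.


Input: "358" in base 16
Positional expansion:
  Digit '3' (value 3) x 16^2 = 768
  Digit '5' (value 5) x 16^1 = 80
  Digit '8' (value 8) x 16^0 = 8
Sum = 856

856


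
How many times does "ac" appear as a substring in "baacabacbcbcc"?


Searching for "ac" in "baacabacbcbcc"
Scanning each position:
  Position 0: "ba" => no
  Position 1: "aa" => no
  Position 2: "ac" => MATCH
  Position 3: "ca" => no
  Position 4: "ab" => no
  Position 5: "ba" => no
  Position 6: "ac" => MATCH
  Position 7: "cb" => no
  Position 8: "bc" => no
  Position 9: "cb" => no
  Position 10: "bc" => no
  Position 11: "cc" => no
Total occurrences: 2

2


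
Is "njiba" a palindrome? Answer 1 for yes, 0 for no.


Input: njiba
Reversed: abijn
  Compare pos 0 ('n') with pos 4 ('a'): MISMATCH
  Compare pos 1 ('j') with pos 3 ('b'): MISMATCH
Result: not a palindrome

0


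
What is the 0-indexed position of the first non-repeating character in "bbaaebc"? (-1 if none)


Input: bbaaebc
Character frequencies:
  'a': 2
  'b': 3
  'c': 1
  'e': 1
Scanning left to right for freq == 1:
  Position 0 ('b'): freq=3, skip
  Position 1 ('b'): freq=3, skip
  Position 2 ('a'): freq=2, skip
  Position 3 ('a'): freq=2, skip
  Position 4 ('e'): unique! => answer = 4

4


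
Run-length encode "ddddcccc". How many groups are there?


Input: ddddcccc
Scanning for consecutive runs:
  Group 1: 'd' x 4 (positions 0-3)
  Group 2: 'c' x 4 (positions 4-7)
Total groups: 2

2


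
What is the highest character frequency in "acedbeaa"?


Input: acedbeaa
Character counts:
  'a': 3
  'b': 1
  'c': 1
  'd': 1
  'e': 2
Maximum frequency: 3

3


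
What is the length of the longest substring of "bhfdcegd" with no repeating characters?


Input: "bhfdcegd"
Sliding window (track last position of each char):
  Position 0 ('b'): window [0,0] length 1 -- new best
  Position 1 ('h'): window [0,1] length 2 -- new best
  Position 2 ('f'): window [0,2] length 3 -- new best
  Position 3 ('d'): window [0,3] length 4 -- new best
  Position 4 ('c'): window [0,4] length 5 -- new best
  Position 5 ('e'): window [0,5] length 6 -- new best
  Position 6 ('g'): window [0,6] length 7 -- new best
  Position 7 ('d'): repeat (last at 3), move window start to 4
  Position 7 ('d'): window [4,7] length 4
Longest substring with no repeats: "bhfdceg" with length 7

7


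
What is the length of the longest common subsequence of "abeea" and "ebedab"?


LCS of "abeea" and "ebedab"
DP table:
           e    b    e    d    a    b
      0    0    0    0    0    0    0
  a   0    0    0    0    0    1    1
  b   0    0    1    1    1    1    2
  e   0    1    1    2    2    2    2
  e   0    1    1    2    2    2    2
  a   0    1    1    2    2    3    3
LCS length = dp[5][6] = 3

3


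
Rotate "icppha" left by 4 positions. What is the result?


Input: "icppha", rotate left by 4
First 4 characters: "icpp"
Remaining characters: "ha"
Concatenate remaining + first: "ha" + "icpp" = "haicpp"

haicpp


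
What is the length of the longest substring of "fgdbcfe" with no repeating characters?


Input: "fgdbcfe"
Sliding window (track last position of each char):
  Position 0 ('f'): window [0,0] length 1 -- new best
  Position 1 ('g'): window [0,1] length 2 -- new best
  Position 2 ('d'): window [0,2] length 3 -- new best
  Position 3 ('b'): window [0,3] length 4 -- new best
  Position 4 ('c'): window [0,4] length 5 -- new best
  Position 5 ('f'): repeat (last at 0), move window start to 1
  Position 5 ('f'): window [1,5] length 5
  Position 6 ('e'): window [1,6] length 6 -- new best
Longest substring with no repeats: "gdbcfe" with length 6

6


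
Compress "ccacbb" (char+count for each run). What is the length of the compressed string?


Input: ccacbb
Runs:
  'c' x 2 => "c2"
  'a' x 1 => "a1"
  'c' x 1 => "c1"
  'b' x 2 => "b2"
Compressed: "c2a1c1b2"
Compressed length: 8

8


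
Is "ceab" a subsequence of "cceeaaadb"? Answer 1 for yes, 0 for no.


Check if "ceab" is a subsequence of "cceeaaadb"
Greedy scan:
  Position 0 ('c'): matches sub[0] = 'c'
  Position 1 ('c'): no match needed
  Position 2 ('e'): matches sub[1] = 'e'
  Position 3 ('e'): no match needed
  Position 4 ('a'): matches sub[2] = 'a'
  Position 5 ('a'): no match needed
  Position 6 ('a'): no match needed
  Position 7 ('d'): no match needed
  Position 8 ('b'): matches sub[3] = 'b'
All 4 characters matched => is a subsequence

1


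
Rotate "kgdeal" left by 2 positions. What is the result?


Input: "kgdeal", rotate left by 2
First 2 characters: "kg"
Remaining characters: "deal"
Concatenate remaining + first: "deal" + "kg" = "dealkg"

dealkg


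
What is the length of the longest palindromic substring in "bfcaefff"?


Input: "bfcaefff"
Checking substrings for palindromes:
  [5:8] "fff" (len 3) => palindrome
  [5:7] "ff" (len 2) => palindrome
  [6:8] "ff" (len 2) => palindrome
Longest palindromic substring: "fff" with length 3

3


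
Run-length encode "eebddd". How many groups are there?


Input: eebddd
Scanning for consecutive runs:
  Group 1: 'e' x 2 (positions 0-1)
  Group 2: 'b' x 1 (positions 2-2)
  Group 3: 'd' x 3 (positions 3-5)
Total groups: 3

3


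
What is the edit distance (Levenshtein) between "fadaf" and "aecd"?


Computing edit distance: "fadaf" -> "aecd"
DP table:
           a    e    c    d
      0    1    2    3    4
  f   1    1    2    3    4
  a   2    1    2    3    4
  d   3    2    2    3    3
  a   4    3    3    3    4
  f   5    4    4    4    4
Edit distance = dp[5][4] = 4

4


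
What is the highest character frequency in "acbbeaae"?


Input: acbbeaae
Character counts:
  'a': 3
  'b': 2
  'c': 1
  'e': 2
Maximum frequency: 3

3


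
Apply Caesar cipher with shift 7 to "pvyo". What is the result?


Caesar cipher: shift "pvyo" by 7
  'p' (pos 15) + 7 = pos 22 = 'w'
  'v' (pos 21) + 7 = pos 2 = 'c'
  'y' (pos 24) + 7 = pos 5 = 'f'
  'o' (pos 14) + 7 = pos 21 = 'v'
Result: wcfv

wcfv


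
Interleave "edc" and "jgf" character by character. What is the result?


Interleaving "edc" and "jgf":
  Position 0: 'e' from first, 'j' from second => "ej"
  Position 1: 'd' from first, 'g' from second => "dg"
  Position 2: 'c' from first, 'f' from second => "cf"
Result: ejdgcf

ejdgcf


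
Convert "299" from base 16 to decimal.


Input: "299" in base 16
Positional expansion:
  Digit '2' (value 2) x 16^2 = 512
  Digit '9' (value 9) x 16^1 = 144
  Digit '9' (value 9) x 16^0 = 9
Sum = 665

665


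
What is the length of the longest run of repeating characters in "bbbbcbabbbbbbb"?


Input: "bbbbcbabbbbbbb"
Scanning for longest run:
  Position 1 ('b'): continues run of 'b', length=2
  Position 2 ('b'): continues run of 'b', length=3
  Position 3 ('b'): continues run of 'b', length=4
  Position 4 ('c'): new char, reset run to 1
  Position 5 ('b'): new char, reset run to 1
  Position 6 ('a'): new char, reset run to 1
  Position 7 ('b'): new char, reset run to 1
  Position 8 ('b'): continues run of 'b', length=2
  Position 9 ('b'): continues run of 'b', length=3
  Position 10 ('b'): continues run of 'b', length=4
  Position 11 ('b'): continues run of 'b', length=5
  Position 12 ('b'): continues run of 'b', length=6
  Position 13 ('b'): continues run of 'b', length=7
Longest run: 'b' with length 7

7


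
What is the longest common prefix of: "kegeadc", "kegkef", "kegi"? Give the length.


Words: kegeadc, kegkef, kegi
  Position 0: all 'k' => match
  Position 1: all 'e' => match
  Position 2: all 'g' => match
  Position 3: ('e', 'k', 'i') => mismatch, stop
LCP = "keg" (length 3)

3


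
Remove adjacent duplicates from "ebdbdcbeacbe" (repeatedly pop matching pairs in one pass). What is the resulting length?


Input: ebdbdcbeacbe
Stack-based adjacent duplicate removal:
  Read 'e': push. Stack: e
  Read 'b': push. Stack: eb
  Read 'd': push. Stack: ebd
  Read 'b': push. Stack: ebdb
  Read 'd': push. Stack: ebdbd
  Read 'c': push. Stack: ebdbdc
  Read 'b': push. Stack: ebdbdcb
  Read 'e': push. Stack: ebdbdcbe
  Read 'a': push. Stack: ebdbdcbea
  Read 'c': push. Stack: ebdbdcbeac
  Read 'b': push. Stack: ebdbdcbeacb
  Read 'e': push. Stack: ebdbdcbeacbe
Final stack: "ebdbdcbeacbe" (length 12)

12


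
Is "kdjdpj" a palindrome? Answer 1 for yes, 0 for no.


Input: kdjdpj
Reversed: jpdjdk
  Compare pos 0 ('k') with pos 5 ('j'): MISMATCH
  Compare pos 1 ('d') with pos 4 ('p'): MISMATCH
  Compare pos 2 ('j') with pos 3 ('d'): MISMATCH
Result: not a palindrome

0


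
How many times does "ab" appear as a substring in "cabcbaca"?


Searching for "ab" in "cabcbaca"
Scanning each position:
  Position 0: "ca" => no
  Position 1: "ab" => MATCH
  Position 2: "bc" => no
  Position 3: "cb" => no
  Position 4: "ba" => no
  Position 5: "ac" => no
  Position 6: "ca" => no
Total occurrences: 1

1


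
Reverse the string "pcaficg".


Input: pcaficg
Reading characters right to left:
  Position 6: 'g'
  Position 5: 'c'
  Position 4: 'i'
  Position 3: 'f'
  Position 2: 'a'
  Position 1: 'c'
  Position 0: 'p'
Reversed: gcifacp

gcifacp


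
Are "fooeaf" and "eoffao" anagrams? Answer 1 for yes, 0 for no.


Strings: "fooeaf", "eoffao"
Sorted first:  aeffoo
Sorted second: aeffoo
Sorted forms match => anagrams

1


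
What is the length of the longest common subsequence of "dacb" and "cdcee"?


LCS of "dacb" and "cdcee"
DP table:
           c    d    c    e    e
      0    0    0    0    0    0
  d   0    0    1    1    1    1
  a   0    0    1    1    1    1
  c   0    1    1    2    2    2
  b   0    1    1    2    2    2
LCS length = dp[4][5] = 2

2


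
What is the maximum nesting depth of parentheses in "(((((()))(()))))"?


Input: "(((((()))(()))))"
Tracking depth:
  Position 0 '(': depth becomes 1
  Position 1 '(': depth becomes 2
  Position 2 '(': depth becomes 3
  Position 3 '(': depth becomes 4
  Position 4 '(': depth becomes 5
  Position 5 '(': depth becomes 6
  Position 6 ')': depth becomes 5
  Position 7 ')': depth becomes 4
  Position 8 ')': depth becomes 3
  Position 9 '(': depth becomes 4
  Position 10 '(': depth becomes 5
  Position 11 ')': depth becomes 4
  Position 12 ')': depth becomes 3
  Position 13 ')': depth becomes 2
  Position 14 ')': depth becomes 1
  Position 15 ')': depth becomes 0
Maximum depth reached: 6

6


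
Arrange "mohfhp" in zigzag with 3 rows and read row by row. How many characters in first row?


Zigzag "mohfhp" into 3 rows:
Placing characters:
  'm' => row 0
  'o' => row 1
  'h' => row 2
  'f' => row 1
  'h' => row 0
  'p' => row 1
Rows:
  Row 0: "mh"
  Row 1: "ofp"
  Row 2: "h"
First row length: 2

2


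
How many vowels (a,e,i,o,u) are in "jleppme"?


Input: jleppme
Checking each character:
  'j' at position 0: consonant
  'l' at position 1: consonant
  'e' at position 2: vowel (running total: 1)
  'p' at position 3: consonant
  'p' at position 4: consonant
  'm' at position 5: consonant
  'e' at position 6: vowel (running total: 2)
Total vowels: 2

2


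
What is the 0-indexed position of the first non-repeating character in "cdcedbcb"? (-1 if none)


Input: cdcedbcb
Character frequencies:
  'b': 2
  'c': 3
  'd': 2
  'e': 1
Scanning left to right for freq == 1:
  Position 0 ('c'): freq=3, skip
  Position 1 ('d'): freq=2, skip
  Position 2 ('c'): freq=3, skip
  Position 3 ('e'): unique! => answer = 3

3


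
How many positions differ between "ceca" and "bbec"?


Comparing "ceca" and "bbec" position by position:
  Position 0: 'c' vs 'b' => DIFFER
  Position 1: 'e' vs 'b' => DIFFER
  Position 2: 'c' vs 'e' => DIFFER
  Position 3: 'a' vs 'c' => DIFFER
Positions that differ: 4

4


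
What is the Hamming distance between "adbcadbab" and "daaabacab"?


Comparing "adbcadbab" and "daaabacab" position by position:
  Position 0: 'a' vs 'd' => differ
  Position 1: 'd' vs 'a' => differ
  Position 2: 'b' vs 'a' => differ
  Position 3: 'c' vs 'a' => differ
  Position 4: 'a' vs 'b' => differ
  Position 5: 'd' vs 'a' => differ
  Position 6: 'b' vs 'c' => differ
  Position 7: 'a' vs 'a' => same
  Position 8: 'b' vs 'b' => same
Total differences (Hamming distance): 7

7


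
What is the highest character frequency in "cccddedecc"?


Input: cccddedecc
Character counts:
  'c': 5
  'd': 3
  'e': 2
Maximum frequency: 5

5


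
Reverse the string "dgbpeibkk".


Input: dgbpeibkk
Reading characters right to left:
  Position 8: 'k'
  Position 7: 'k'
  Position 6: 'b'
  Position 5: 'i'
  Position 4: 'e'
  Position 3: 'p'
  Position 2: 'b'
  Position 1: 'g'
  Position 0: 'd'
Reversed: kkbiepbgd

kkbiepbgd


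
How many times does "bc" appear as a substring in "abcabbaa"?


Searching for "bc" in "abcabbaa"
Scanning each position:
  Position 0: "ab" => no
  Position 1: "bc" => MATCH
  Position 2: "ca" => no
  Position 3: "ab" => no
  Position 4: "bb" => no
  Position 5: "ba" => no
  Position 6: "aa" => no
Total occurrences: 1

1


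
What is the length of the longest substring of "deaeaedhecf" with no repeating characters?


Input: "deaeaedhecf"
Sliding window (track last position of each char):
  Position 0 ('d'): window [0,0] length 1 -- new best
  Position 1 ('e'): window [0,1] length 2 -- new best
  Position 2 ('a'): window [0,2] length 3 -- new best
  Position 3 ('e'): repeat (last at 1), move window start to 2
  Position 3 ('e'): window [2,3] length 2
  Position 4 ('a'): repeat (last at 2), move window start to 3
  Position 4 ('a'): window [3,4] length 2
  Position 5 ('e'): repeat (last at 3), move window start to 4
  Position 5 ('e'): window [4,5] length 2
  Position 6 ('d'): window [4,6] length 3
  Position 7 ('h'): window [4,7] length 4 -- new best
  Position 8 ('e'): repeat (last at 5), move window start to 6
  Position 8 ('e'): window [6,8] length 3
  Position 9 ('c'): window [6,9] length 4
  Position 10 ('f'): window [6,10] length 5 -- new best
Longest substring with no repeats: "dhecf" with length 5

5


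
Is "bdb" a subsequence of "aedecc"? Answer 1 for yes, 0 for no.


Check if "bdb" is a subsequence of "aedecc"
Greedy scan:
  Position 0 ('a'): no match needed
  Position 1 ('e'): no match needed
  Position 2 ('d'): no match needed
  Position 3 ('e'): no match needed
  Position 4 ('c'): no match needed
  Position 5 ('c'): no match needed
Only matched 0/3 characters => not a subsequence

0


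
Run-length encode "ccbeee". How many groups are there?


Input: ccbeee
Scanning for consecutive runs:
  Group 1: 'c' x 2 (positions 0-1)
  Group 2: 'b' x 1 (positions 2-2)
  Group 3: 'e' x 3 (positions 3-5)
Total groups: 3

3


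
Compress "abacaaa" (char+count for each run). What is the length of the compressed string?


Input: abacaaa
Runs:
  'a' x 1 => "a1"
  'b' x 1 => "b1"
  'a' x 1 => "a1"
  'c' x 1 => "c1"
  'a' x 3 => "a3"
Compressed: "a1b1a1c1a3"
Compressed length: 10

10


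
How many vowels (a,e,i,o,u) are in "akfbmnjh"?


Input: akfbmnjh
Checking each character:
  'a' at position 0: vowel (running total: 1)
  'k' at position 1: consonant
  'f' at position 2: consonant
  'b' at position 3: consonant
  'm' at position 4: consonant
  'n' at position 5: consonant
  'j' at position 6: consonant
  'h' at position 7: consonant
Total vowels: 1

1


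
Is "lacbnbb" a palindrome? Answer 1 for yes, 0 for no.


Input: lacbnbb
Reversed: bbnbcal
  Compare pos 0 ('l') with pos 6 ('b'): MISMATCH
  Compare pos 1 ('a') with pos 5 ('b'): MISMATCH
  Compare pos 2 ('c') with pos 4 ('n'): MISMATCH
Result: not a palindrome

0


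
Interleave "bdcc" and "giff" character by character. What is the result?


Interleaving "bdcc" and "giff":
  Position 0: 'b' from first, 'g' from second => "bg"
  Position 1: 'd' from first, 'i' from second => "di"
  Position 2: 'c' from first, 'f' from second => "cf"
  Position 3: 'c' from first, 'f' from second => "cf"
Result: bgdicfcf

bgdicfcf


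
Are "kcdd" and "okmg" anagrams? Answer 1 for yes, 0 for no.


Strings: "kcdd", "okmg"
Sorted first:  cddk
Sorted second: gkmo
Differ at position 0: 'c' vs 'g' => not anagrams

0


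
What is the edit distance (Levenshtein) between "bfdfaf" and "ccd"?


Computing edit distance: "bfdfaf" -> "ccd"
DP table:
           c    c    d
      0    1    2    3
  b   1    1    2    3
  f   2    2    2    3
  d   3    3    3    2
  f   4    4    4    3
  a   5    5    5    4
  f   6    6    6    5
Edit distance = dp[6][3] = 5

5


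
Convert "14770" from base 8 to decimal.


Input: "14770" in base 8
Positional expansion:
  Digit '1' (value 1) x 8^4 = 4096
  Digit '4' (value 4) x 8^3 = 2048
  Digit '7' (value 7) x 8^2 = 448
  Digit '7' (value 7) x 8^1 = 56
  Digit '0' (value 0) x 8^0 = 0
Sum = 6648

6648


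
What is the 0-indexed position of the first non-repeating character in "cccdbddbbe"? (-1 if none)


Input: cccdbddbbe
Character frequencies:
  'b': 3
  'c': 3
  'd': 3
  'e': 1
Scanning left to right for freq == 1:
  Position 0 ('c'): freq=3, skip
  Position 1 ('c'): freq=3, skip
  Position 2 ('c'): freq=3, skip
  Position 3 ('d'): freq=3, skip
  Position 4 ('b'): freq=3, skip
  Position 5 ('d'): freq=3, skip
  Position 6 ('d'): freq=3, skip
  Position 7 ('b'): freq=3, skip
  Position 8 ('b'): freq=3, skip
  Position 9 ('e'): unique! => answer = 9

9


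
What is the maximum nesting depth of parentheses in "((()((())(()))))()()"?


Input: "((()((())(()))))()()"
Tracking depth:
  Position 0 '(': depth becomes 1
  Position 1 '(': depth becomes 2
  Position 2 '(': depth becomes 3
  Position 3 ')': depth becomes 2
  Position 4 '(': depth becomes 3
  Position 5 '(': depth becomes 4
  Position 6 '(': depth becomes 5
  Position 7 ')': depth becomes 4
  Position 8 ')': depth becomes 3
  Position 9 '(': depth becomes 4
  Position 10 '(': depth becomes 5
  Position 11 ')': depth becomes 4
  Position 12 ')': depth becomes 3
  Position 13 ')': depth becomes 2
  Position 14 ')': depth becomes 1
  Position 15 ')': depth becomes 0
  Position 16 '(': depth becomes 1
  Position 17 ')': depth becomes 0
  Position 18 '(': depth becomes 1
  Position 19 ')': depth becomes 0
Maximum depth reached: 5

5


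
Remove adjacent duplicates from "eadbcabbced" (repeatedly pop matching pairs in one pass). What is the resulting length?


Input: eadbcabbced
Stack-based adjacent duplicate removal:
  Read 'e': push. Stack: e
  Read 'a': push. Stack: ea
  Read 'd': push. Stack: ead
  Read 'b': push. Stack: eadb
  Read 'c': push. Stack: eadbc
  Read 'a': push. Stack: eadbca
  Read 'b': push. Stack: eadbcab
  Read 'b': matches stack top 'b' => pop. Stack: eadbca
  Read 'c': push. Stack: eadbcac
  Read 'e': push. Stack: eadbcace
  Read 'd': push. Stack: eadbcaced
Final stack: "eadbcaced" (length 9)

9


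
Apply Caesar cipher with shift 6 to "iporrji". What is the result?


Caesar cipher: shift "iporrji" by 6
  'i' (pos 8) + 6 = pos 14 = 'o'
  'p' (pos 15) + 6 = pos 21 = 'v'
  'o' (pos 14) + 6 = pos 20 = 'u'
  'r' (pos 17) + 6 = pos 23 = 'x'
  'r' (pos 17) + 6 = pos 23 = 'x'
  'j' (pos 9) + 6 = pos 15 = 'p'
  'i' (pos 8) + 6 = pos 14 = 'o'
Result: ovuxxpo

ovuxxpo


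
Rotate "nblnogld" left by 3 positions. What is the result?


Input: "nblnogld", rotate left by 3
First 3 characters: "nbl"
Remaining characters: "nogld"
Concatenate remaining + first: "nogld" + "nbl" = "nogldnbl"

nogldnbl


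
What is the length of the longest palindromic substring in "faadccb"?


Input: "faadccb"
Checking substrings for palindromes:
  [1:3] "aa" (len 2) => palindrome
  [4:6] "cc" (len 2) => palindrome
Longest palindromic substring: "aa" with length 2

2


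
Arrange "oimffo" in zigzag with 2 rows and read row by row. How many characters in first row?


Zigzag "oimffo" into 2 rows:
Placing characters:
  'o' => row 0
  'i' => row 1
  'm' => row 0
  'f' => row 1
  'f' => row 0
  'o' => row 1
Rows:
  Row 0: "omf"
  Row 1: "ifo"
First row length: 3

3


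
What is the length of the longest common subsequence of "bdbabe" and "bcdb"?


LCS of "bdbabe" and "bcdb"
DP table:
           b    c    d    b
      0    0    0    0    0
  b   0    1    1    1    1
  d   0    1    1    2    2
  b   0    1    1    2    3
  a   0    1    1    2    3
  b   0    1    1    2    3
  e   0    1    1    2    3
LCS length = dp[6][4] = 3

3


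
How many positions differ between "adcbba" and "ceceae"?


Comparing "adcbba" and "ceceae" position by position:
  Position 0: 'a' vs 'c' => DIFFER
  Position 1: 'd' vs 'e' => DIFFER
  Position 2: 'c' vs 'c' => same
  Position 3: 'b' vs 'e' => DIFFER
  Position 4: 'b' vs 'a' => DIFFER
  Position 5: 'a' vs 'e' => DIFFER
Positions that differ: 5

5


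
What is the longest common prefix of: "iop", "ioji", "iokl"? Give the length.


Words: iop, ioji, iokl
  Position 0: all 'i' => match
  Position 1: all 'o' => match
  Position 2: ('p', 'j', 'k') => mismatch, stop
LCP = "io" (length 2)

2


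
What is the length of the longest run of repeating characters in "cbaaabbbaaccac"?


Input: "cbaaabbbaaccac"
Scanning for longest run:
  Position 1 ('b'): new char, reset run to 1
  Position 2 ('a'): new char, reset run to 1
  Position 3 ('a'): continues run of 'a', length=2
  Position 4 ('a'): continues run of 'a', length=3
  Position 5 ('b'): new char, reset run to 1
  Position 6 ('b'): continues run of 'b', length=2
  Position 7 ('b'): continues run of 'b', length=3
  Position 8 ('a'): new char, reset run to 1
  Position 9 ('a'): continues run of 'a', length=2
  Position 10 ('c'): new char, reset run to 1
  Position 11 ('c'): continues run of 'c', length=2
  Position 12 ('a'): new char, reset run to 1
  Position 13 ('c'): new char, reset run to 1
Longest run: 'a' with length 3

3


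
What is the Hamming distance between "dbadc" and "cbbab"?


Comparing "dbadc" and "cbbab" position by position:
  Position 0: 'd' vs 'c' => differ
  Position 1: 'b' vs 'b' => same
  Position 2: 'a' vs 'b' => differ
  Position 3: 'd' vs 'a' => differ
  Position 4: 'c' vs 'b' => differ
Total differences (Hamming distance): 4

4


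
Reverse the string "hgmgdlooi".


Input: hgmgdlooi
Reading characters right to left:
  Position 8: 'i'
  Position 7: 'o'
  Position 6: 'o'
  Position 5: 'l'
  Position 4: 'd'
  Position 3: 'g'
  Position 2: 'm'
  Position 1: 'g'
  Position 0: 'h'
Reversed: iooldgmgh

iooldgmgh


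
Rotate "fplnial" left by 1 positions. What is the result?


Input: "fplnial", rotate left by 1
First 1 characters: "f"
Remaining characters: "plnial"
Concatenate remaining + first: "plnial" + "f" = "plnialf"

plnialf


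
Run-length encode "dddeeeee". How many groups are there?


Input: dddeeeee
Scanning for consecutive runs:
  Group 1: 'd' x 3 (positions 0-2)
  Group 2: 'e' x 5 (positions 3-7)
Total groups: 2

2


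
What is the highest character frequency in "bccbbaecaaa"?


Input: bccbbaecaaa
Character counts:
  'a': 4
  'b': 3
  'c': 3
  'e': 1
Maximum frequency: 4

4


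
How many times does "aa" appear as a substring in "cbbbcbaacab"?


Searching for "aa" in "cbbbcbaacab"
Scanning each position:
  Position 0: "cb" => no
  Position 1: "bb" => no
  Position 2: "bb" => no
  Position 3: "bc" => no
  Position 4: "cb" => no
  Position 5: "ba" => no
  Position 6: "aa" => MATCH
  Position 7: "ac" => no
  Position 8: "ca" => no
  Position 9: "ab" => no
Total occurrences: 1

1


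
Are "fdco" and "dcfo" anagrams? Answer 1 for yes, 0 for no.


Strings: "fdco", "dcfo"
Sorted first:  cdfo
Sorted second: cdfo
Sorted forms match => anagrams

1


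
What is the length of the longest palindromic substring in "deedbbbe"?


Input: "deedbbbe"
Checking substrings for palindromes:
  [0:4] "deed" (len 4) => palindrome
  [4:7] "bbb" (len 3) => palindrome
  [1:3] "ee" (len 2) => palindrome
  [4:6] "bb" (len 2) => palindrome
  [5:7] "bb" (len 2) => palindrome
Longest palindromic substring: "deed" with length 4

4
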